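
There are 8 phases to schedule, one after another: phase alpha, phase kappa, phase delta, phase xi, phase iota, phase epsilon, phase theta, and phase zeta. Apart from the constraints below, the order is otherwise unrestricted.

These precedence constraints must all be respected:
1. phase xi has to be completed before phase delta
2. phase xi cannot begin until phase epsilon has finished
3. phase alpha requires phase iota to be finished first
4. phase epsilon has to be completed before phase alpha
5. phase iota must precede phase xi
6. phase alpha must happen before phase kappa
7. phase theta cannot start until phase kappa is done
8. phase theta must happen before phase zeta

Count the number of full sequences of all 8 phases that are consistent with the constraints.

The phases with no prerequisites are phase iota, phase epsilon; any of them can be placed first.
Counting all ways to extend the partial order to a total order gives 30.

30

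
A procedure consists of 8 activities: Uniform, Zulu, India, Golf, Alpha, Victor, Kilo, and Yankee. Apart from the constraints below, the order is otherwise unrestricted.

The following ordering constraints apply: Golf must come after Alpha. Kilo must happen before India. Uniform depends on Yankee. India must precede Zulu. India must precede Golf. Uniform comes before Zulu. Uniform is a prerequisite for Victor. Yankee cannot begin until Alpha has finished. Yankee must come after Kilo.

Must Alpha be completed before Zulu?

Tracing the constraints gives a chain: Alpha → Yankee → Uniform → Zulu.
Hence Alpha necessarily comes before Zulu.

Yes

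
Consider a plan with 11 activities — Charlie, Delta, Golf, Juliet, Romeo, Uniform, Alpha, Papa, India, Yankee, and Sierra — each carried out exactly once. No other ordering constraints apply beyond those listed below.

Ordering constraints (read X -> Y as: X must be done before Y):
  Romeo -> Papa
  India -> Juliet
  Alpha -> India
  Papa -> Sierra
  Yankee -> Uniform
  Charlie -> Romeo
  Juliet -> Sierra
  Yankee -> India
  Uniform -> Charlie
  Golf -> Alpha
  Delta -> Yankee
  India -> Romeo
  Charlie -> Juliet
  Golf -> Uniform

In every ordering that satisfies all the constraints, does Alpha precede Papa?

Yes

Chaining the stated constraints: Alpha → India → Romeo → Papa.
Hence Alpha necessarily comes before Papa.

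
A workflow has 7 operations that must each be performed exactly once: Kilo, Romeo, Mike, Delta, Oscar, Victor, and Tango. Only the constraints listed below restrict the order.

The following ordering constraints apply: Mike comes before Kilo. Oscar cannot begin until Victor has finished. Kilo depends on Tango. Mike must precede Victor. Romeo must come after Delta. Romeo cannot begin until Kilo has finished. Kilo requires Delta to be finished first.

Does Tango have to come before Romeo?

Chaining the stated constraints: Tango → Kilo → Romeo.
Hence Tango necessarily comes before Romeo.

Yes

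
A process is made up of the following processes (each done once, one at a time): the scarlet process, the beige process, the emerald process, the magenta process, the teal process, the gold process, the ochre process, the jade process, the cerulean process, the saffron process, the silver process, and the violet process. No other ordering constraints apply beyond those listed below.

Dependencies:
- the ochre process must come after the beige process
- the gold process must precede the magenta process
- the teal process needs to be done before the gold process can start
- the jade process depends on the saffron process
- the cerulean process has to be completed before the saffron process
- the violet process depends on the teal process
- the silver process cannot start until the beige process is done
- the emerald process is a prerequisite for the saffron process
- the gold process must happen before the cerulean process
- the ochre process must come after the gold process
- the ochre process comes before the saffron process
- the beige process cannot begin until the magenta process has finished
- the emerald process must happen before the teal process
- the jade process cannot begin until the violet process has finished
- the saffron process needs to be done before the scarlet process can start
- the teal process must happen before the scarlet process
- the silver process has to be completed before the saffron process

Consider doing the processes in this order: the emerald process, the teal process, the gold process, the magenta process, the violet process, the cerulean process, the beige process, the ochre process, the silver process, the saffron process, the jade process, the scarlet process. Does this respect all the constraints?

Going through the constraints one by one, each required predecessor appears earlier in the sequence than its dependent — e.g. the teal process (position 2) is before the scarlet process (position 12), as required.

Yes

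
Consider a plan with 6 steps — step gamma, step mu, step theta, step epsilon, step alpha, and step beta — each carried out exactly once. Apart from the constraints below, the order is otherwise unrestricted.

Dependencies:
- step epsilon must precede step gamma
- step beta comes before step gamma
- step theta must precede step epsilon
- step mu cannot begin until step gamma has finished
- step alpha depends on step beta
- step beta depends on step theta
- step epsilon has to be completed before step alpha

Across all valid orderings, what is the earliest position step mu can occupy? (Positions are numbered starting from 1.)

Working backwards through the constraints from step mu, its full set of required predecessors is step gamma, step theta, step epsilon, step beta — 4 of them.
So at minimum 4 steps come before step mu, putting step mu no earlier than position 5. That position is achievable by scheduling exactly those predecessors first.

5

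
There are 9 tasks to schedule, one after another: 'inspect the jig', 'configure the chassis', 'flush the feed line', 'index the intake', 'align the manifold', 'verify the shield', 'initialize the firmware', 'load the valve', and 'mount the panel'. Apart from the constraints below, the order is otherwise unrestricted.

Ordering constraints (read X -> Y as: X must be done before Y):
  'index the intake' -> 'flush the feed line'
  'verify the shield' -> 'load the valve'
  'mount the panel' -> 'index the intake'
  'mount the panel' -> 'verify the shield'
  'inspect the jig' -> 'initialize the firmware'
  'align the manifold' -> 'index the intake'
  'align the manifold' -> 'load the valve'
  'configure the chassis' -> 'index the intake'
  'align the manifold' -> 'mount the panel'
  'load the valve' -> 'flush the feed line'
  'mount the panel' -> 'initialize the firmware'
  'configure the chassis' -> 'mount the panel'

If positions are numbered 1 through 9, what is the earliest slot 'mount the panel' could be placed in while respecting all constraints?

3

Working backwards through the constraints from 'mount the panel', its full set of required predecessors is 'configure the chassis', 'align the manifold' — 2 of them.
So at minimum 2 tasks come before 'mount the panel', putting 'mount the panel' no earlier than position 3. That position is achievable by scheduling exactly those predecessors first.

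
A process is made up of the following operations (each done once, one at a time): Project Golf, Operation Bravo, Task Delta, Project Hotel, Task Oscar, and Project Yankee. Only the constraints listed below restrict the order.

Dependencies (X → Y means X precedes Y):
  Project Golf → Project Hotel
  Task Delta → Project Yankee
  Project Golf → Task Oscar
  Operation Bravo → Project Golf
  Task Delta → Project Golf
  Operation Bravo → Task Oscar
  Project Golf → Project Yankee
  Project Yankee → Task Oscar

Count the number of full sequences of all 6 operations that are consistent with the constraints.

The operations with no prerequisites are Operation Bravo, Task Delta; any of them can be placed first.
Enumerating by repeatedly choosing an available operation (one whose prerequisites are all placed) gives 6 distinct complete orderings.

6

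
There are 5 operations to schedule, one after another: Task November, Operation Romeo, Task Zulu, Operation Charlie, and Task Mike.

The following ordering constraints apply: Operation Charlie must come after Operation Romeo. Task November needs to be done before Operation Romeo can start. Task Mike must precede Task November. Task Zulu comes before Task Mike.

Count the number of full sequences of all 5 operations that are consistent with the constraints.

Only Task Zulu has no prerequisites, so it must go first.
Continuing from there, at each step only one operation has all its prerequisites placed, so the ordering is fully determined — there is exactly 1.

1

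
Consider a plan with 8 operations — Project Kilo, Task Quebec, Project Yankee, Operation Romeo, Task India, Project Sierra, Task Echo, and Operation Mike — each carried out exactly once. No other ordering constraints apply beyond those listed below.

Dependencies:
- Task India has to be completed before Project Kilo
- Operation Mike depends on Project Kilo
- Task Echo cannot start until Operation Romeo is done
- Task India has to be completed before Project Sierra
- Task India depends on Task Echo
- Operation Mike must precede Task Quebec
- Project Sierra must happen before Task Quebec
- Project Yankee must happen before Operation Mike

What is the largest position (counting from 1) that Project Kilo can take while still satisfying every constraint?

Following every chain forward from Project Kilo, the operations that must come later are Task Quebec, Operation Mike — 2 of them.
With 2 mandatory successors out of 8 operations total, the latest slot for Project Kilo is 8−2 = 6, and it's reachable by doing all non-successors before Project Kilo.

6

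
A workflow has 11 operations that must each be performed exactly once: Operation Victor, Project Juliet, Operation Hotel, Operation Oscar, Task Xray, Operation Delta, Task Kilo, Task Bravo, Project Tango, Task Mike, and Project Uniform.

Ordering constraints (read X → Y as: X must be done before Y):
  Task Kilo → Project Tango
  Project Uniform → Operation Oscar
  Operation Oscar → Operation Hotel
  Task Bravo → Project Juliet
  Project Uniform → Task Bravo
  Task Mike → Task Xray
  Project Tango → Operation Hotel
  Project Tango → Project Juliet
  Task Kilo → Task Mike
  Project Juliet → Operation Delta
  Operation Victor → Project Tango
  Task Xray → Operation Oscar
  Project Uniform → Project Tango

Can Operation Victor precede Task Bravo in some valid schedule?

Nothing in the constraints forces Task Bravo before Operation Victor — there is no chain from Task Bravo to Operation Victor.
That means at least one valid schedule has Operation Victor before Task Bravo.

Yes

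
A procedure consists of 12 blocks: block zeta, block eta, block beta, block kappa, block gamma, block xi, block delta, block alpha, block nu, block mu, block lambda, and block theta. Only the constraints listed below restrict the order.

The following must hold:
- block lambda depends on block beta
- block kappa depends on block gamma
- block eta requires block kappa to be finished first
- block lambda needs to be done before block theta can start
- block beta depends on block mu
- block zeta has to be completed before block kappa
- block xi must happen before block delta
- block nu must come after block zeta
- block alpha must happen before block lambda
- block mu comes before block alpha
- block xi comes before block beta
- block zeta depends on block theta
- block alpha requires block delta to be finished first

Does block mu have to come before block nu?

Yes

Following the dependencies: block mu → block beta → block lambda → block theta → block zeta → block nu.
So block mu must precede block nu in any valid ordering.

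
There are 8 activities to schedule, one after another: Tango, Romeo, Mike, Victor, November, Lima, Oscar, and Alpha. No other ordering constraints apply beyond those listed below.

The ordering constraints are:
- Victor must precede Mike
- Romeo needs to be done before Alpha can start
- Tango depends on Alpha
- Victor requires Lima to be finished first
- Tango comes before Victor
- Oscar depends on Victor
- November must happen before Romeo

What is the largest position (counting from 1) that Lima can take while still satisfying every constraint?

Every activity that must follow Lima has to come after it. Tracing all chains starting from Lima, those activities are: Mike, Victor, Oscar — 3 in total.
So at least 3 activities follow Lima, putting Lima no later than position 5. That position is achievable by scheduling everything else first.

5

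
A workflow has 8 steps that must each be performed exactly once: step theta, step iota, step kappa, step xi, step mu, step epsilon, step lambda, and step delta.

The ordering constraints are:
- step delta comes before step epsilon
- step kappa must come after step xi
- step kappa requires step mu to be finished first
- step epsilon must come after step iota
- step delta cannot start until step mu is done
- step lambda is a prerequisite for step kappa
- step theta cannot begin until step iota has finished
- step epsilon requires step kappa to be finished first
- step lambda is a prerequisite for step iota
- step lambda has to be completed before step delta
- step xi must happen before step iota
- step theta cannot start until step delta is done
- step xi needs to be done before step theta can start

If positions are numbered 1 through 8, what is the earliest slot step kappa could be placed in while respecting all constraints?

4

The steps that are forced before step kappa, directly or transitively, are step xi, step mu, step lambda. That's 3 steps.
So at minimum 3 steps come before step kappa, putting step kappa no earlier than position 4. That position is achievable by scheduling exactly those predecessors first.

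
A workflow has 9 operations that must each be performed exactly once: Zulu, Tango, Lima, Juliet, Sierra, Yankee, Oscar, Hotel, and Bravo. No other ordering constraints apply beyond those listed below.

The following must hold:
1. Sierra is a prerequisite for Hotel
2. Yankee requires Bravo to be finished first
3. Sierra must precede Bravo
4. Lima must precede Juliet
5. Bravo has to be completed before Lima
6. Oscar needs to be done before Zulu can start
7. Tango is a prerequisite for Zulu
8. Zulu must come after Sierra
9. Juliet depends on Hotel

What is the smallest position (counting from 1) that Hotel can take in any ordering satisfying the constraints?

Working backwards through the constraints from Hotel, its only required predecessor is Sierra.
So at minimum 1 operation comes before Hotel, putting Hotel no earlier than position 2. That position is achievable by scheduling exactly that predecessor first.

2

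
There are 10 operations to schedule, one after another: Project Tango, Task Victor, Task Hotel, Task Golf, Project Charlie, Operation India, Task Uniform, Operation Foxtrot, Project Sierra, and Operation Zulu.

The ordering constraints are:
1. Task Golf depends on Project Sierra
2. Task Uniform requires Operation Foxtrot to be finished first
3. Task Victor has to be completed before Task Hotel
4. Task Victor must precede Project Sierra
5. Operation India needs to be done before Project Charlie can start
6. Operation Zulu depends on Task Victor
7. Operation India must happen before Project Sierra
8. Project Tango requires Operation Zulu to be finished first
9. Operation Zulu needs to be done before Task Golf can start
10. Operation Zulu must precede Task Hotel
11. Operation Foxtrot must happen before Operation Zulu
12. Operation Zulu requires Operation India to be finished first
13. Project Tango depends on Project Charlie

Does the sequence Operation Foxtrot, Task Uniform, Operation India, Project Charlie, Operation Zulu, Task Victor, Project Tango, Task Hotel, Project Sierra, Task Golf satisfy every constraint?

Here Task Victor comes after Operation Zulu.
Since Task Victor is required before Operation Zulu, the ordering is invalid.

No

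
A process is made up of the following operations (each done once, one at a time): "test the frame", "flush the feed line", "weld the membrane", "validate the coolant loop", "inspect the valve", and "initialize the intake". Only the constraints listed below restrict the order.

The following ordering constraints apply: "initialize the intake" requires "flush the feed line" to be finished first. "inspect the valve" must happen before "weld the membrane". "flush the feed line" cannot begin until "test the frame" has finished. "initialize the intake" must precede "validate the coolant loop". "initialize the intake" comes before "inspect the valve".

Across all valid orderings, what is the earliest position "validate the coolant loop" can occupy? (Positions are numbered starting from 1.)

4

Working backwards through the constraints from "validate the coolant loop", its full set of required predecessors is "test the frame", "flush the feed line", "initialize the intake" — 3 of them.
With 3 mandatory predecessors, the earliest "validate the coolant loop" can sit is position 3+1 = 4, and placing just those 3 first achieves it.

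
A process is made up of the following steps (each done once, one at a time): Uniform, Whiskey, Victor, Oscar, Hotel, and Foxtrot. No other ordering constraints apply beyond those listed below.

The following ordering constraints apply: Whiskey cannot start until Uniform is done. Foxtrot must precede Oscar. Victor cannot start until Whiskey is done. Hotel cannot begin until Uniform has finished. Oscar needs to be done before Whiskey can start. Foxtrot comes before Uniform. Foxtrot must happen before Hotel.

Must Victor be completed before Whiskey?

In fact the dependencies run the other way: Whiskey → Victor.
So Victor never precedes Whiskey.

No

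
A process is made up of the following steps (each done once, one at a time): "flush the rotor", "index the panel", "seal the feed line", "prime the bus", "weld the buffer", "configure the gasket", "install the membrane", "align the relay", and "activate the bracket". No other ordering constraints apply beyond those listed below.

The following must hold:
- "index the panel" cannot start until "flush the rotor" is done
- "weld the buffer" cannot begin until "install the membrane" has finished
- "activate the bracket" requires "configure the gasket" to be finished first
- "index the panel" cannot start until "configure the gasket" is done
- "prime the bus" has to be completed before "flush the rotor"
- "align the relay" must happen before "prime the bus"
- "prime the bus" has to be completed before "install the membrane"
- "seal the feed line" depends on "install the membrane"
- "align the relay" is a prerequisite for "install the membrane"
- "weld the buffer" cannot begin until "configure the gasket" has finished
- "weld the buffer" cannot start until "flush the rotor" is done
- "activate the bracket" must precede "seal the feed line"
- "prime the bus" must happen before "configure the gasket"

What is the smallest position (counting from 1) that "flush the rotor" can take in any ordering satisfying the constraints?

3

Working backwards through the constraints from "flush the rotor", its full set of required predecessors is "prime the bus", "align the relay" — 2 of them.
With 2 mandatory predecessors, the earliest "flush the rotor" can sit is position 2+1 = 3, and placing just those 2 first achieves it.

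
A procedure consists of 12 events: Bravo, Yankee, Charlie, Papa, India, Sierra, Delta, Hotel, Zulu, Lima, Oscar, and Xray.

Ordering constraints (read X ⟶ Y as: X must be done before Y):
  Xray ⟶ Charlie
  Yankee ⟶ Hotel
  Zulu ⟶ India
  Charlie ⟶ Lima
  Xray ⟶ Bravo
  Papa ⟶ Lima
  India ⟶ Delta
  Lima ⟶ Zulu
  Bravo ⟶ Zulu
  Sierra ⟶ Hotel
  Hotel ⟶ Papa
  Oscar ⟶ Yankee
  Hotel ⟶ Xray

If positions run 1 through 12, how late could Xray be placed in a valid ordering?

6

The events that are forced after Xray, directly or by a chain of constraints, are Bravo, Charlie, India, Delta, Zulu, Lima. That's 6 events.
With 6 mandatory successors out of 12 events total, the latest slot for Xray is 12−6 = 6, and it's reachable by doing all non-successors before Xray.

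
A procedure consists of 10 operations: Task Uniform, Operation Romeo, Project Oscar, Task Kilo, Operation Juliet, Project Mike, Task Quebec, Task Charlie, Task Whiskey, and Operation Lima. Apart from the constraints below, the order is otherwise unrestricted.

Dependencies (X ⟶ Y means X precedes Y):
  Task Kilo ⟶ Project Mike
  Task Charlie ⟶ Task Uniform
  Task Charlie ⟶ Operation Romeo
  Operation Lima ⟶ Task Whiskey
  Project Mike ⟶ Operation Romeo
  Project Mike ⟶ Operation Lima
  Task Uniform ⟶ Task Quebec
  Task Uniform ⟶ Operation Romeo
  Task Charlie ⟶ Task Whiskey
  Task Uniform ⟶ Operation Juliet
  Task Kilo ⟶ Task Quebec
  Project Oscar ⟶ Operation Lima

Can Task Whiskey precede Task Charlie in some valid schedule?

Following Task Charlie → Task Whiskey, Task Charlie must precede Task Whiskey in every valid ordering.
So no valid ordering can have Task Whiskey before Task Charlie.

No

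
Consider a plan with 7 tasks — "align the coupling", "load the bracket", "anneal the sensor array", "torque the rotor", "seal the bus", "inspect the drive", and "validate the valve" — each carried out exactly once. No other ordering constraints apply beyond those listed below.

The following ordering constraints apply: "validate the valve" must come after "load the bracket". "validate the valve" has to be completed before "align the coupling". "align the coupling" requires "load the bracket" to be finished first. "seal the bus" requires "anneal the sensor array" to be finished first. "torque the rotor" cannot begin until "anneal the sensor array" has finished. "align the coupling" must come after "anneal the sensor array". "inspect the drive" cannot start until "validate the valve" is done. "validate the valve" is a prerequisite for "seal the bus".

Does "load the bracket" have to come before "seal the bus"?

Tracing the constraints gives a chain: "load the bracket" → "validate the valve" → "seal the bus".
Hence "load the bracket" necessarily comes before "seal the bus".

Yes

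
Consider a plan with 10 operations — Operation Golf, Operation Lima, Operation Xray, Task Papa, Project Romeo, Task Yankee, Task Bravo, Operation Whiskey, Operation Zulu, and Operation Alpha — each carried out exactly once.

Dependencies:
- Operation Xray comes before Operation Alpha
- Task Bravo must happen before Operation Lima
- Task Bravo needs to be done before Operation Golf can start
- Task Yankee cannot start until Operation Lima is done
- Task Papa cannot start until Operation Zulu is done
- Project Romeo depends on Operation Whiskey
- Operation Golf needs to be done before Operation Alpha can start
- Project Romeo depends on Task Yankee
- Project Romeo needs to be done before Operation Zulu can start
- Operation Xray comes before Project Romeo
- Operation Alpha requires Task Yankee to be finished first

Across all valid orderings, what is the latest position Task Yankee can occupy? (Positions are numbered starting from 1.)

6

Every operation that must follow Task Yankee has to come after it. Tracing all chains starting from Task Yankee, those operations are: Task Papa, Project Romeo, Operation Zulu, Operation Alpha — 4 in total.
So at least 4 operations follow Task Yankee, putting Task Yankee no later than position 6. That position is achievable by scheduling everything else first.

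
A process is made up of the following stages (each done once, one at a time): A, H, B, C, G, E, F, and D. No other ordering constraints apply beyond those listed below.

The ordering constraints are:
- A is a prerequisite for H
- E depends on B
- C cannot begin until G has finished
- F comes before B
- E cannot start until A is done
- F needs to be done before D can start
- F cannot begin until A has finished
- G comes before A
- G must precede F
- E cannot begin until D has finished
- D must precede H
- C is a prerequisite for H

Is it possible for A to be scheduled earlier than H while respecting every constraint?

Yes

A is actually forced before H by the constraints, so certainly some valid ordering has A first.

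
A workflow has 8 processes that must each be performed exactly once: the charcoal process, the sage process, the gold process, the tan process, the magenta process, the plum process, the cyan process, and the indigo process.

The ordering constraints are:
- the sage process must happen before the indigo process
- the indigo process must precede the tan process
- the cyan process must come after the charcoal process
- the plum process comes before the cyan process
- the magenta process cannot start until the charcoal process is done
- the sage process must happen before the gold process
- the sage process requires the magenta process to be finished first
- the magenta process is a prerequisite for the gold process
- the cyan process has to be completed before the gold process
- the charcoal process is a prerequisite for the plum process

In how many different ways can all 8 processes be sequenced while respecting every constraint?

31

The charcoal process is the only process with nothing required before it, so every ordering starts there.
Systematically extending each partial ordering one process at a time and counting, there are 31 complete orderings.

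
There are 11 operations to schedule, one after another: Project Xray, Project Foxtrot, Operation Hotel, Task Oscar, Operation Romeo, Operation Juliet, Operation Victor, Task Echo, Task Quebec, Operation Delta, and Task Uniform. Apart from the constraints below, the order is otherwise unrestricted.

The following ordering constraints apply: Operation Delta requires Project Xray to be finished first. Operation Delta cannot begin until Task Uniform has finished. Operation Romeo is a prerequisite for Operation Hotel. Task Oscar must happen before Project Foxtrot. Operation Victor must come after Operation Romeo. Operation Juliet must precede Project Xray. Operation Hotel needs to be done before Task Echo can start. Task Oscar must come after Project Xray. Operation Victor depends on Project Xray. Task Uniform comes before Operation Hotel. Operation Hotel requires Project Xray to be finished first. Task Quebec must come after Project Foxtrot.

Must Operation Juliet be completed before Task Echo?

Yes

There is a constraint chain Operation Juliet → Project Xray → Operation Hotel → Task Echo.
Hence Operation Juliet necessarily comes before Task Echo.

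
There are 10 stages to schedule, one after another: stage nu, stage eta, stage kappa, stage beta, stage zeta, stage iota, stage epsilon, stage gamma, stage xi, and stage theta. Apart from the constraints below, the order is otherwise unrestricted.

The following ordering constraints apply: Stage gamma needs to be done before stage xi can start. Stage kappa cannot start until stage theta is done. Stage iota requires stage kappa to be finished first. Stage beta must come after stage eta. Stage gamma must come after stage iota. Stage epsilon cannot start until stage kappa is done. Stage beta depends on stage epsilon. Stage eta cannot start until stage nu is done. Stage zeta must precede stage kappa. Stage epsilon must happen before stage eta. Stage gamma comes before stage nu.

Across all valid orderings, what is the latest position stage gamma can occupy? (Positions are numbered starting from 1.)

6

Following every chain forward from stage gamma, the stages that must come later are stage nu, stage eta, stage beta, stage xi — 4 of them.
So at least 4 stages follow stage gamma, putting stage gamma no later than position 6. That position is achievable by scheduling everything else first.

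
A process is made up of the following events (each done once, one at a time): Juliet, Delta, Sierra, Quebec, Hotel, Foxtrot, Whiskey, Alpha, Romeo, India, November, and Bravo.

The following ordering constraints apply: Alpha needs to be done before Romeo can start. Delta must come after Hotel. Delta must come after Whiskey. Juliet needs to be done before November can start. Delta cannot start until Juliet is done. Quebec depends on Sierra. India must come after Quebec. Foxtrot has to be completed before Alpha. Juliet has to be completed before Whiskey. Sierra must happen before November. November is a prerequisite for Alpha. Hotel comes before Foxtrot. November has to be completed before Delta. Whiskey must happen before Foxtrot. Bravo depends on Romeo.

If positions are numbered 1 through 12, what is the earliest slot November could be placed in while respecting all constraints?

The events that are forced before November, directly or transitively, are Juliet, Sierra. That's 2 events.
With 2 mandatory predecessors, the earliest November can sit is position 2+1 = 3, and placing just those 2 first achieves it.

3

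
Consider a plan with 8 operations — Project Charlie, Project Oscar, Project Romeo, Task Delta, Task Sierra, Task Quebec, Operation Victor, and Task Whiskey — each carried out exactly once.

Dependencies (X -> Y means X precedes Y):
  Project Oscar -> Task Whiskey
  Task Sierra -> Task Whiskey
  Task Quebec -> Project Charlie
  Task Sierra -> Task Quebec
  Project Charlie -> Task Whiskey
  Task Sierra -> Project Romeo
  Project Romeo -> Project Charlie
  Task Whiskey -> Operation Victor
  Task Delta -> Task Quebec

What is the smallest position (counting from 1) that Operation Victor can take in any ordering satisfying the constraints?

8

The operations that are forced before Operation Victor, directly or transitively, are Project Charlie, Project Oscar, Project Romeo, Task Delta, Task Sierra, Task Quebec, Task Whiskey. That's 7 operations.
So at minimum 7 operations come before Operation Victor, putting Operation Victor no earlier than position 8. That position is achievable by scheduling exactly those predecessors first.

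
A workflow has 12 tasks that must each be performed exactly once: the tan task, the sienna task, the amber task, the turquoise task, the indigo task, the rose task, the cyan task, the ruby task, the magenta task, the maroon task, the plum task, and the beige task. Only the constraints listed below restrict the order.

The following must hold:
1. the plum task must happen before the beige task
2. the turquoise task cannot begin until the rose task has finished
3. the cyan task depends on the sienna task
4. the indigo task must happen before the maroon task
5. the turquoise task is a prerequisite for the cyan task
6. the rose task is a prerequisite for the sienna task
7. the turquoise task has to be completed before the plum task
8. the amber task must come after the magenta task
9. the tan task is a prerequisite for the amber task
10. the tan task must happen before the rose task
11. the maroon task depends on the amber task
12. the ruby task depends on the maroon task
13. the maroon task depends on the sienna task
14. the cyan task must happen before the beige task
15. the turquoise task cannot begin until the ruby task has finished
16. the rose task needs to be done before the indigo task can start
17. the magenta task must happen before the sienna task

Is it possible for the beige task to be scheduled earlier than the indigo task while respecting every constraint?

The constraints give a chain the indigo task → the maroon task → the ruby task → the turquoise task → the plum task → the beige task, which forces the indigo task before the beige task.
So no valid ordering can have the beige task before the indigo task.

No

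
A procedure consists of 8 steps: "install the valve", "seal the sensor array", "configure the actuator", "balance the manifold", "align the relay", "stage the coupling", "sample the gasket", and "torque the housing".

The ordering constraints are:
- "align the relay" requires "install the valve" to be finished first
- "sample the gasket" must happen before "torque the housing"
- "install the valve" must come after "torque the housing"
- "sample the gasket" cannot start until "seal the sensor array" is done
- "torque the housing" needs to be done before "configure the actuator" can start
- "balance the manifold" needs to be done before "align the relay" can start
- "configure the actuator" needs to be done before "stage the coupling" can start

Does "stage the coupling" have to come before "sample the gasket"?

In fact the dependencies run the other way: "sample the gasket" → "torque the housing" → "configure the actuator" → "stage the coupling".
So "stage the coupling" does not have to come before "sample the gasket" — it cannot.

No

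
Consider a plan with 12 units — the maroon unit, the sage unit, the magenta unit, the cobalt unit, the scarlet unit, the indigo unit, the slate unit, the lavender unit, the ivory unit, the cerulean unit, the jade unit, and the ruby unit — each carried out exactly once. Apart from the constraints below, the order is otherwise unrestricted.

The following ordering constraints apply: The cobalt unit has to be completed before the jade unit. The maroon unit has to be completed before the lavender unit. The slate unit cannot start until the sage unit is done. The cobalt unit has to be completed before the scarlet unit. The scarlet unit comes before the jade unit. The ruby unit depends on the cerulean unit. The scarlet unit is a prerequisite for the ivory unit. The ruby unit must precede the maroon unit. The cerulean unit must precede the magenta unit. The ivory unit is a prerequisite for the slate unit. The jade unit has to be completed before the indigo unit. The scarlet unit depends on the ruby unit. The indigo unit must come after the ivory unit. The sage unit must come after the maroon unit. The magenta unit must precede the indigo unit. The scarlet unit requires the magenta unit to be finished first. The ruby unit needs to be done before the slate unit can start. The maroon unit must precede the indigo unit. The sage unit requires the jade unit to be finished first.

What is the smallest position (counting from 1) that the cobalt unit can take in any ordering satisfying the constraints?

1

The cobalt unit has no prerequisites at all, so it can go in position 1.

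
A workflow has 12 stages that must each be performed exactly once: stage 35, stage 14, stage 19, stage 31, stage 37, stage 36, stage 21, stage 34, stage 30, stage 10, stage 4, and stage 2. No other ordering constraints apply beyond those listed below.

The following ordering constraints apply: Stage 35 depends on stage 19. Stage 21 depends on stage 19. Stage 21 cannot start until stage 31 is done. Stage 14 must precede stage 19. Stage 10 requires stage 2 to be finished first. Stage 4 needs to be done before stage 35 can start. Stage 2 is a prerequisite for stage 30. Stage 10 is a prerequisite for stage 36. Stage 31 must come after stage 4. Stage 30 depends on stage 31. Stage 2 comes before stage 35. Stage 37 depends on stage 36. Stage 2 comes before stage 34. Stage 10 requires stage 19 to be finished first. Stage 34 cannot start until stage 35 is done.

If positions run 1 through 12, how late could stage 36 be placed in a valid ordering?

The only stage forced after stage 36 (directly or by a chain) is stage 37.
With 1 mandatory successor out of 12 stages total, the latest slot for stage 36 is 12−1 = 11, and it's reachable by doing all non-successors before stage 36.

11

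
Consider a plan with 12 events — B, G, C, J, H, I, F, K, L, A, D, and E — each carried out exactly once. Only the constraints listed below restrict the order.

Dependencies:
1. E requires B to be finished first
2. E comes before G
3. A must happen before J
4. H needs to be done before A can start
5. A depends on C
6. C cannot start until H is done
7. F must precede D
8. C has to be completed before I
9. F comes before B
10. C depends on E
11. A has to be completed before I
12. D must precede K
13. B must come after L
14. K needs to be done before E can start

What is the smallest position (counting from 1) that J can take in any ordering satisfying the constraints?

Every event that must precede J has to come before it. Tracing all chains that end at J, those events are: B, C, H, F, K, L, A, D, E — 9 in total.
So at minimum 9 events come before J, putting J no earlier than position 10. That position is achievable by scheduling exactly those predecessors first.

10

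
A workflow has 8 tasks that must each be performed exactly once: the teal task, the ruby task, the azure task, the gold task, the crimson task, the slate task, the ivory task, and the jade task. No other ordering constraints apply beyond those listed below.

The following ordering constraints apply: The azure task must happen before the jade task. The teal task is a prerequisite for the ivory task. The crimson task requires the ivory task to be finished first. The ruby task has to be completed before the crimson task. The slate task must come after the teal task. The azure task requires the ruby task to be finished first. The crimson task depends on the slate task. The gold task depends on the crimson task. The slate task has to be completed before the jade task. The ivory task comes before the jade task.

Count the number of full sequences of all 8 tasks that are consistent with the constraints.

2 tasks have no prerequisites (the teal task, the ruby task), so any of them could come first.
Systematically extending each partial ordering one task at a time and counting, there are 84 complete orderings.

84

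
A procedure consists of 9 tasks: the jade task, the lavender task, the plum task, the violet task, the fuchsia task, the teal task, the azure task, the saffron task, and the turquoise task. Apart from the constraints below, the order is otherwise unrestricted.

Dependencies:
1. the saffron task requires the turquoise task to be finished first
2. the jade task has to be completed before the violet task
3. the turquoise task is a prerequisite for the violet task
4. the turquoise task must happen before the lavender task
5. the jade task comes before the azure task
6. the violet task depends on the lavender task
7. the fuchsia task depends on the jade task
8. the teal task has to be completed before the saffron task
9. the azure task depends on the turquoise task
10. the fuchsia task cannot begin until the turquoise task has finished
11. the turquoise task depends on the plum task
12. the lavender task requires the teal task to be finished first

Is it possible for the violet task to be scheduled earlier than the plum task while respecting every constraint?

There is a dependency chain the plum task → the turquoise task → the violet task, so the violet task always comes after the plum task.
Hence the violet task can never be scheduled before the plum task.

No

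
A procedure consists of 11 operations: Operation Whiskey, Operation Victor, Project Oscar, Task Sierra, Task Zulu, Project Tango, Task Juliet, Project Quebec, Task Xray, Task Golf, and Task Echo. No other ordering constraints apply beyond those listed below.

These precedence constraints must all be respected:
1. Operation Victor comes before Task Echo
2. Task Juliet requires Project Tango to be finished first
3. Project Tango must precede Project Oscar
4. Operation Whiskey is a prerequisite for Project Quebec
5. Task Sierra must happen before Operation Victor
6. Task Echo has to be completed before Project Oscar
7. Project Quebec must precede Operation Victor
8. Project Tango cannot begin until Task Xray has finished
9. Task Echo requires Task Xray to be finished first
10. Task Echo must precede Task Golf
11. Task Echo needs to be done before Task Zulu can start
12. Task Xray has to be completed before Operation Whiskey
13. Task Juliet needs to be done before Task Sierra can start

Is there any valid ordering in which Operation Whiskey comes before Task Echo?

The constraints force Operation Whiskey before Task Echo, so yes — every valid ordering has Operation Whiskey earlier.

Yes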